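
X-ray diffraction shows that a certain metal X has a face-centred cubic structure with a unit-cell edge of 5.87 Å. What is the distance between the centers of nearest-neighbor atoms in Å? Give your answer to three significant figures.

4.15 Å

In an FCC structure, atoms touch along the face diagonal, so √2·a = 4r; the nearest-neighbor distance equals 2r = 0.7071·a.
d = 0.7071 × 5.87 = 4.15 Å.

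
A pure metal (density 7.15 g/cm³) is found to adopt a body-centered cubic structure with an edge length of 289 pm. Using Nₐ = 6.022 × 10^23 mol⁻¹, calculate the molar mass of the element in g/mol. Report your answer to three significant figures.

52.0 g/mol

A BCC cell has Z = 2 atoms; a = 2.890 × 10^-8 cm.
M = ρ·N_A·a³/Z = 7.15 × 6.022 × 10²³ × 2.414 × 10^-23 / 2 = 52.0 g/mol.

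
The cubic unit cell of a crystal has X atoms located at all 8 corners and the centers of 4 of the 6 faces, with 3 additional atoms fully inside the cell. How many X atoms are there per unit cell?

6

Corner atoms are shared by 8 cells (1/8 each), face atoms by 2 (1/2 each), interior atoms are unshared.
Net atoms = 8 × 1/8 + 4 × 1/2 + 3 = 1 + 2 + 3 = 6.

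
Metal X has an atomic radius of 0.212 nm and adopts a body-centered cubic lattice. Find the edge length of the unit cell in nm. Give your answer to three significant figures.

In a BCC lattice, atoms touch along the body diagonal, so √3·a = 4r.
a = 4r/√3 = 4 × 0.212 / 1.7321 = 0.490 nm.

0.490 nm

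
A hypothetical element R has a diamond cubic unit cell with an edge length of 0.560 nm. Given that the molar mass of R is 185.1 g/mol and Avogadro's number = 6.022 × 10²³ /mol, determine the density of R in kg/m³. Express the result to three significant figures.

A diamond cubic unit cell contains Z = 8 atoms.
Cell volume: a³ = (0.560 nm)³ = (5.600 × 10^-8 cm)³ = 1.756 × 10^-22 cm³.
ρ = Z·M/(N_A·a³) = 8 × 185.1 / (6.022 × 10²³ × 1.756 × 10^-22) = 14.00 g/cm³ = 14000 kg/m³.

14000 kg/m³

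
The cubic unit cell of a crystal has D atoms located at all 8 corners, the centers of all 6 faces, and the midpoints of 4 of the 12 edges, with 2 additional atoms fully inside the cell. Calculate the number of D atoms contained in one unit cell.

7

Corner atoms are shared by 8 cells (1/8 each), face atoms by 2 (1/2 each), edge atoms by 4 (1/4 each), interior atoms are unshared.
Net atoms = 8 × 1/8 + 6 × 1/2 + 4 × 1/4 + 2 = 1 + 3 + 1 + 2 = 7.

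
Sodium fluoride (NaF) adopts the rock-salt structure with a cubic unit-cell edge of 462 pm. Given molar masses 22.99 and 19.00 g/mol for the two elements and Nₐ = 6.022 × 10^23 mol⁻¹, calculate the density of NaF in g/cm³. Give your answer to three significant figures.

2.83 g/cm³

The rock-salt structure contains Z = 4 formula units per cell; M(NaF) = 22.99 + 19.00 = 41.99 g/mol.
a³ = (4.620 × 10^-8 cm)³ = 9.861 × 10^-23 cm³.
ρ = 4 × 41.99 / (6.022 × 10²³ × 9.861 × 10^-23) = 2.828 g/cm³.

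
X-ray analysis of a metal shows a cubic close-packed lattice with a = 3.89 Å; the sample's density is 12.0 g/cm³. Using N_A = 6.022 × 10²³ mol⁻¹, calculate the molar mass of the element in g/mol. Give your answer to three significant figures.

An FCC cell has Z = 4 atoms; a = 3.890 × 10^-8 cm.
M = ρ·N_A·a³/Z = 12.0 × 6.022 × 10²³ × 5.886 × 10^-23 / 4 = 106 g/mol.

106 g/mol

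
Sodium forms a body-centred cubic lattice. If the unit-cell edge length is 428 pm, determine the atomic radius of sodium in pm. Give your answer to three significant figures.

185 pm

In a BCC lattice, atoms touch along the body diagonal, so √3·a = 4r.
r = √3·a/4 = 1.7321 × 428 / 4 = 185 pm.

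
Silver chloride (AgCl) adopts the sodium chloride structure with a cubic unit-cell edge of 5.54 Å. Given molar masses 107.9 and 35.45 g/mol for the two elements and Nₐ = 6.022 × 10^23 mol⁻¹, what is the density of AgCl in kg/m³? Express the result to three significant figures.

5600 kg/m³

The sodium chloride structure contains Z = 4 formula units per cell; M(AgCl) = 107.9 + 35.45 = 143.35 g/mol.
a³ = (5.540 × 10^-8 cm)³ = 1.700 × 10^-22 cm³.
ρ = 4 × 143.35 / (6.022 × 10²³ × 1.700 × 10^-22) = 5.600 g/cm³ = 5600 kg/m³.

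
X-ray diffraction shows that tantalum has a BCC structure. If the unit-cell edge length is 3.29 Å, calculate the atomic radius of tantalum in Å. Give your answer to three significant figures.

In a BCC lattice, atoms touch along the body diagonal, so √3·a = 4r.
r = √3·a/4 = 1.7321 × 3.29 / 4 = 1.42 Å.

1.42 Å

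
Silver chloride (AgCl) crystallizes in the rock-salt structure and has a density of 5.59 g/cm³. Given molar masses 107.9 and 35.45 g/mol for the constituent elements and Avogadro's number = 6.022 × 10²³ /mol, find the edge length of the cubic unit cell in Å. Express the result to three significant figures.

M(AgCl) = 143.35 g/mol; Z = 4 formula units per cell.
a³ = Z·M/(N_A·ρ) = 4 × 143.35 / (6.022 × 10²³ × 5.59) = 1.703 × 10^-22 cm³, so a = 5.543 × 10^-8 cm = 5.54 Å.

5.54 Å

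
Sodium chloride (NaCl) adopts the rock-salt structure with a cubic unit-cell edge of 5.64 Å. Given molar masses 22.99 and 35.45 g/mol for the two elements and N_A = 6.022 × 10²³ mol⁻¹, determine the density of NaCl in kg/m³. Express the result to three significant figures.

The rock-salt structure contains Z = 4 formula units per cell; M(NaCl) = 22.99 + 35.45 = 58.44 g/mol.
a³ = (5.640 × 10^-8 cm)³ = 1.794 × 10^-22 cm³.
ρ = 4 × 58.44 / (6.022 × 10²³ × 1.794 × 10^-22) = 2.164 g/cm³ = 2160 kg/m³.

2160 kg/m³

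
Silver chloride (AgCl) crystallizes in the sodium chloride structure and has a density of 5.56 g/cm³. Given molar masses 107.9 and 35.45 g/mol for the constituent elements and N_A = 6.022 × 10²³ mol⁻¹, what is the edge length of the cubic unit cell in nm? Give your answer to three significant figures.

M(AgCl) = 143.35 g/mol; Z = 4 formula units per cell.
a³ = Z·M/(N_A·ρ) = 4 × 143.35 / (6.022 × 10²³ × 5.56) = 1.713 × 10^-22 cm³, so a = 5.553 × 10^-8 cm = 0.555 nm.

0.555 nm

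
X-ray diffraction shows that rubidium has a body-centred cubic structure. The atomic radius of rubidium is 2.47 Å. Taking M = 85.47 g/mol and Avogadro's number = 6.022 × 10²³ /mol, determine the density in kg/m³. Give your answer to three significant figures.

1530 kg/m³

In a BCC lattice, atoms touch along the body diagonal, so √3·a = 4r, giving a = 5.704 Å = 5.704 × 10^-8 cm.
With Z = 2, ρ = Z·M/(N_A·a³) = 2 × 85.47 / (6.022 × 10²³ × 1.856 × 10^-22) = 1.529 g/cm³ = 1530 kg/m³.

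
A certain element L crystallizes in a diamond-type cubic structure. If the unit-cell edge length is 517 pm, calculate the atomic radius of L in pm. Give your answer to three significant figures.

In a diamond cubic lattice, nearest neighbors lie along the body diagonal with √3·a = 8r.
r = √3·a/8 = 1.7321 × 517 / 8 = 112 pm.

112 pm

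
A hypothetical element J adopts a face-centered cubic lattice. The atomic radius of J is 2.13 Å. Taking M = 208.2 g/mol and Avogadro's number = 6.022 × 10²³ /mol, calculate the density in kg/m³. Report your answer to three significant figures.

6320 kg/m³

In an FCC lattice, atoms touch along the face diagonal, so √2·a = 4r, giving a = 6.025 Å = 6.025 × 10^-8 cm.
With Z = 4, ρ = Z·M/(N_A·a³) = 4 × 208.2 / (6.022 × 10²³ × 2.187 × 10^-22) = 6.324 g/cm³ = 6320 kg/m³.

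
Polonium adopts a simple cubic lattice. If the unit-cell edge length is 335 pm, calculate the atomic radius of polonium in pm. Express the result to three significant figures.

168 pm

In a simple cubic lattice, atoms touch along the cell edge, so a = 2r.
r = a/2 = 335/2 = 168 pm.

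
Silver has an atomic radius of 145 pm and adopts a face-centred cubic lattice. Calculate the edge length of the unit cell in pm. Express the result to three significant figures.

In an FCC lattice, atoms touch along the face diagonal, so √2·a = 4r.
a = 4r/√2 = 4 × 145 / 1.4142 = 410 pm.

410 pm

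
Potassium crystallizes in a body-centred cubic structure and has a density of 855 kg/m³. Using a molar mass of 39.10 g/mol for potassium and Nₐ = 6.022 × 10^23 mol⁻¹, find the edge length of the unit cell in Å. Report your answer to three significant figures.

With Z = 2 atoms per BCC cell, a³ = Z·M/(N_A·ρ) = 2 × 39.10 / (6.022 × 10²³ × 0.8550 g/cm³) = 1.519 × 10^-22 cm³.
a = (1.519 × 10^-22)^(1/3) = 5.335 × 10^-8 cm = 5.34 Å.

5.34 Å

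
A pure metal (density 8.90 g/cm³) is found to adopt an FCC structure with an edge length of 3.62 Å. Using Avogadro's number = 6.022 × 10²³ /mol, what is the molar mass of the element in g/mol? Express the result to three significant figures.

An FCC cell has Z = 4 atoms; a = 3.620 × 10^-8 cm.
M = ρ·N_A·a³/Z = 8.90 × 6.022 × 10²³ × 4.744 × 10^-23 / 4 = 63.6 g/mol.

63.6 g/mol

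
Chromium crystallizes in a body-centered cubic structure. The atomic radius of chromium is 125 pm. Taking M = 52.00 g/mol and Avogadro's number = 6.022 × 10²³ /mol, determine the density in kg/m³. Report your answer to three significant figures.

In a BCC lattice, atoms touch along the body diagonal, so √3·a = 4r, giving a = 288.7 pm = 2.887 × 10^-8 cm.
With Z = 2, ρ = Z·M/(N_A·a³) = 2 × 52.00 / (6.022 × 10²³ × 2.406 × 10^-23) = 7.179 g/cm³ = 7180 kg/m³.

7180 kg/m³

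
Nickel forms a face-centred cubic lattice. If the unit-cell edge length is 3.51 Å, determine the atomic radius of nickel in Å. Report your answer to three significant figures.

1.24 Å

In an FCC lattice, atoms touch along the face diagonal, so √2·a = 4r.
r = √2·a/4 = 1.4142 × 3.51 / 4 = 1.24 Å.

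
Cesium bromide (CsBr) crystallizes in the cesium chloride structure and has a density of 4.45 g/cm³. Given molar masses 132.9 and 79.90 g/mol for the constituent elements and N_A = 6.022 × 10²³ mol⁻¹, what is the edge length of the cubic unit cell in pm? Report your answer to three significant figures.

430 pm

M(CsBr) = 212.8 g/mol; Z = 1 formula unit per cell.
a³ = Z·M/(N_A·ρ) = 1 × 212.8 / (6.022 × 10²³ × 4.45) = 7.941 × 10^-23 cm³, so a = 4.298 × 10^-8 cm = 430 pm.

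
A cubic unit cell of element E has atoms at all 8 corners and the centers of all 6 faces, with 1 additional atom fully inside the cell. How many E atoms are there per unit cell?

5

Corner atoms are shared by 8 cells (1/8 each), face atoms by 2 (1/2 each), interior atoms are unshared.
Net atoms = 8 × 1/8 + 6 × 1/2 + 1 = 1 + 3 + 1 = 5.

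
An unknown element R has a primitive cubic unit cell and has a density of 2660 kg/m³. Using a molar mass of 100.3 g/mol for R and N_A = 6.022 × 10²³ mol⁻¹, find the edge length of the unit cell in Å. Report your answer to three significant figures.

With Z = 1 atom per simple cubic cell, a³ = Z·M/(N_A·ρ) = 1 × 100.3 / (6.022 × 10²³ × 2.660 g/cm³) = 6.262 × 10^-23 cm³.
a = (6.262 × 10^-23)^(1/3) = 3.971 × 10^-8 cm = 3.97 Å.

3.97 Å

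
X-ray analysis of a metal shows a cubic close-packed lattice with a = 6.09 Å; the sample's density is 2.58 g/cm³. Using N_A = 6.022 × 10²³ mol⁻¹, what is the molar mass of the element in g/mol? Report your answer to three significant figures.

87.7 g/mol

An FCC cell has Z = 4 atoms; a = 6.090 × 10^-8 cm.
M = ρ·N_A·a³/Z = 2.58 × 6.022 × 10²³ × 2.259 × 10^-22 / 4 = 87.7 g/mol.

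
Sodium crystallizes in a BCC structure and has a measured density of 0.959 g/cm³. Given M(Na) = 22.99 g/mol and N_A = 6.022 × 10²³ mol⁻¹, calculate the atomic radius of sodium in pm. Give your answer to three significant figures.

For a BCC cell (Z = 2), a³ = Z·M/(N_A·ρ) = 2 × 22.99 / (6.022 × 10²³ × 0.9590) = 7.962 × 10^-23 cm³, so a = 4.302 × 10^-8 cm = 430.2 pm.
Atoms touch along the body diagonal, so √3·a = 4r, so r = 0.4330 × a = 186 pm.

186 pm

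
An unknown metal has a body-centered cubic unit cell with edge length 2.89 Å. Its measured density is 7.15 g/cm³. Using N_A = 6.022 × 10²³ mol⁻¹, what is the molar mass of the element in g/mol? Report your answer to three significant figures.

52.0 g/mol

A BCC cell has Z = 2 atoms; a = 2.890 × 10^-8 cm.
M = ρ·N_A·a³/Z = 7.15 × 6.022 × 10²³ × 2.414 × 10^-23 / 2 = 52.0 g/mol.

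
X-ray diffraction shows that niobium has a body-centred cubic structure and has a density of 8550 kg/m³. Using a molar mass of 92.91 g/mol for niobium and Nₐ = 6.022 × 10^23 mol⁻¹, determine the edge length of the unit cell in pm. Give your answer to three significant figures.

330 pm

With Z = 2 atoms per BCC cell, a³ = Z·M/(N_A·ρ) = 2 × 92.91 / (6.022 × 10²³ × 8.550 g/cm³) = 3.609 × 10^-23 cm³.
a = (3.609 × 10^-23)^(1/3) = 3.305 × 10^-8 cm = 330 pm.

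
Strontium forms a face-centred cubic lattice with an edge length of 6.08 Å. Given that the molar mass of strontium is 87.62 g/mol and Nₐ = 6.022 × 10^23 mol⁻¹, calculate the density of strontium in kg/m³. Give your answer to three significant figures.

An FCC unit cell contains Z = 4 atoms.
Cell volume: a³ = (6.08 Å)³ = (6.080 × 10^-8 cm)³ = 2.248 × 10^-22 cm³.
ρ = Z·M/(N_A·a³) = 4 × 87.62 / (6.022 × 10²³ × 2.248 × 10^-22) = 2.589 g/cm³ = 2590 kg/m³.

2590 kg/m³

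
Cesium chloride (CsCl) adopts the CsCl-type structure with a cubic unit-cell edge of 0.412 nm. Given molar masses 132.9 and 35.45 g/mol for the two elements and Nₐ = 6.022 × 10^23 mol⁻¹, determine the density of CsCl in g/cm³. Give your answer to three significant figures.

4.00 g/cm³

The CsCl-type structure contains Z = 1 formula unit per cell; M(CsCl) = 132.9 + 35.45 = 168.35 g/mol.
a³ = (4.120 × 10^-8 cm)³ = 6.993 × 10^-23 cm³.
ρ = 1 × 168.35 / (6.022 × 10²³ × 6.993 × 10^-23) = 3.997 g/cm³.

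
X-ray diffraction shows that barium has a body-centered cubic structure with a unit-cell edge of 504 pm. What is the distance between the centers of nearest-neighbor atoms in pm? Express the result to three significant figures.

436 pm

In a BCC structure, atoms touch along the body diagonal, so √3·a = 4r; the nearest-neighbor distance equals 2r = 0.8660·a.
d = 0.8660 × 504 = 436 pm.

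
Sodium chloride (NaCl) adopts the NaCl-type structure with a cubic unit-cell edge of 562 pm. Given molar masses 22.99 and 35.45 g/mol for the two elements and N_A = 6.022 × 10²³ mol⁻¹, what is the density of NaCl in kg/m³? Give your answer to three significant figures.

The NaCl-type structure contains Z = 4 formula units per cell; M(NaCl) = 22.99 + 35.45 = 58.44 g/mol.
a³ = (5.620 × 10^-8 cm)³ = 1.775 × 10^-22 cm³.
ρ = 4 × 58.44 / (6.022 × 10²³ × 1.775 × 10^-22) = 2.187 g/cm³ = 2190 kg/m³.

2190 kg/m³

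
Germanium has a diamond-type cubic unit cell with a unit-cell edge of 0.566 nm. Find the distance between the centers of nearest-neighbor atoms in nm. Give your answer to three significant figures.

In a diamond cubic structure, nearest neighbors lie along the body diagonal with √3·a = 8r; the nearest-neighbor distance equals 2r = 0.4330·a.
d = 0.4330 × 0.566 = 0.245 nm.

0.245 nm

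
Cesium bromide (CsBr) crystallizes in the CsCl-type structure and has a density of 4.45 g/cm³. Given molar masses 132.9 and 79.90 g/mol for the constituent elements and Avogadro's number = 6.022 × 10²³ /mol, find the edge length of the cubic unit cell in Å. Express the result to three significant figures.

M(CsBr) = 212.8 g/mol; Z = 1 formula unit per cell.
a³ = Z·M/(N_A·ρ) = 1 × 212.8 / (6.022 × 10²³ × 4.45) = 7.941 × 10^-23 cm³, so a = 4.298 × 10^-8 cm = 4.30 Å.

4.30 Å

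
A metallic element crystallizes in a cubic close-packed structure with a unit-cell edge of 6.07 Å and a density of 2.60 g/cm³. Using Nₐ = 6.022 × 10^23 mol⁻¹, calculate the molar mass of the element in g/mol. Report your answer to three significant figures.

87.5 g/mol

An FCC cell has Z = 4 atoms; a = 6.070 × 10^-8 cm.
M = ρ·N_A·a³/Z = 2.60 × 6.022 × 10²³ × 2.236 × 10^-22 / 4 = 87.5 g/mol.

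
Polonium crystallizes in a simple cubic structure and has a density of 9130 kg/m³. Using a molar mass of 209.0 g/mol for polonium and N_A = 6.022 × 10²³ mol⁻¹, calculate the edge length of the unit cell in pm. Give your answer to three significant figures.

With Z = 1 atom per simple cubic cell, a³ = Z·M/(N_A·ρ) = 1 × 209.0 / (6.022 × 10²³ × 9.130 g/cm³) = 3.801 × 10^-23 cm³.
a = (3.801 × 10^-23)^(1/3) = 3.362 × 10^-8 cm = 336 pm.

336 pm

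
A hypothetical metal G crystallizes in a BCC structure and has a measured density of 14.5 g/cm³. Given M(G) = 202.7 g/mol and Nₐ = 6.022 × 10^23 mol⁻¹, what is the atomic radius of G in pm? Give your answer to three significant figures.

156 pm

For a BCC cell (Z = 2), a³ = Z·M/(N_A·ρ) = 2 × 202.7 / (6.022 × 10²³ × 14.50) = 4.643 × 10^-23 cm³, so a = 3.594 × 10^-8 cm = 359.4 pm.
Atoms touch along the body diagonal, so √3·a = 4r, so r = 0.4330 × a = 156 pm.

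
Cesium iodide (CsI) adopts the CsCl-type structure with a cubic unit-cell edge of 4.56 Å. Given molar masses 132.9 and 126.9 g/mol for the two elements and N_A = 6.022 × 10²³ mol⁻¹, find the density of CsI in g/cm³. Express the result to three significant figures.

4.55 g/cm³

The CsCl-type structure contains Z = 1 formula unit per cell; M(CsI) = 132.9 + 126.9 = 259.8 g/mol.
a³ = (4.560 × 10^-8 cm)³ = 9.482 × 10^-23 cm³.
ρ = 1 × 259.8 / (6.022 × 10²³ × 9.482 × 10^-23) = 4.550 g/cm³.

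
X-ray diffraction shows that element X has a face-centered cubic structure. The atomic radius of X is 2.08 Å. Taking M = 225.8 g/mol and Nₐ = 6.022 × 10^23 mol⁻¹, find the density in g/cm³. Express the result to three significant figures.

In an FCC lattice, atoms touch along the face diagonal, so √2·a = 4r, giving a = 5.883 Å = 5.883 × 10^-8 cm.
With Z = 4, ρ = Z·M/(N_A·a³) = 4 × 225.8 / (6.022 × 10²³ × 2.036 × 10^-22) = 7.366 g/cm³.

7.37 g/cm³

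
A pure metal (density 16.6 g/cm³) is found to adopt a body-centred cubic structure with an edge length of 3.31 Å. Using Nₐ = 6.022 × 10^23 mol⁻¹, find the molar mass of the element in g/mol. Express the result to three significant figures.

181 g/mol

A BCC cell has Z = 2 atoms; a = 3.310 × 10^-8 cm.
M = ρ·N_A·a³/Z = 16.6 × 6.022 × 10²³ × 3.626 × 10^-23 / 2 = 181 g/mol.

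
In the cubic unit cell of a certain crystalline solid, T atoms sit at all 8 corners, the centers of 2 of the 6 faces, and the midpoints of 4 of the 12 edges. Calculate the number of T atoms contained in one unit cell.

3

Corner atoms are shared by 8 cells (1/8 each), face atoms by 2 (1/2 each), edge atoms by 4 (1/4 each).
Net atoms = 8 × 1/8 + 2 × 1/2 + 4 × 1/4 = 1 + 1 + 1 = 3.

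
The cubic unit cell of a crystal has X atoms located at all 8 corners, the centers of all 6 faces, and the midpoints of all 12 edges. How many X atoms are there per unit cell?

Corner atoms are shared by 8 cells (1/8 each), face atoms by 2 (1/2 each), edge atoms by 4 (1/4 each).
Net atoms = 8 × 1/8 + 6 × 1/2 + 12 × 1/4 = 1 + 3 + 3 = 7.

7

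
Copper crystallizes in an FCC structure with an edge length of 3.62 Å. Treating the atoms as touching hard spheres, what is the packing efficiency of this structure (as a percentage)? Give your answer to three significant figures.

74.0%

In an FCC lattice atoms touch along the face diagonal, so √2·a = 4r, so r = 0.3536a = 1.280 Å.
Packing fraction = Z·(4/3)πr³ / a³ = 4 × (4/3)π × (1.280)³ / (3.62)³ = 0.7405 = 74.0%.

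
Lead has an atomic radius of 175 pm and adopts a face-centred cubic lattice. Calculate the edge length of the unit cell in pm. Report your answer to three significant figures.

495 pm

In an FCC lattice, atoms touch along the face diagonal, so √2·a = 4r.
a = 4r/√2 = 4 × 175 / 1.4142 = 495 pm.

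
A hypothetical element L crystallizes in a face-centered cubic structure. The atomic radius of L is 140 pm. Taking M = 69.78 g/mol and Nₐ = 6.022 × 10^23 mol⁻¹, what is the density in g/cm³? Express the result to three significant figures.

In an FCC lattice, atoms touch along the face diagonal, so √2·a = 4r, giving a = 396.0 pm = 3.960 × 10^-8 cm.
With Z = 4, ρ = Z·M/(N_A·a³) = 4 × 69.78 / (6.022 × 10²³ × 6.209 × 10^-23) = 7.465 g/cm³.

7.47 g/cm³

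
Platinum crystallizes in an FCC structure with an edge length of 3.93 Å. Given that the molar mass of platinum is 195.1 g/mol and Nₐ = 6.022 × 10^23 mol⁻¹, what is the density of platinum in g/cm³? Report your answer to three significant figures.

21.4 g/cm³

An FCC unit cell contains Z = 4 atoms.
Cell volume: a³ = (3.93 Å)³ = (3.930 × 10^-8 cm)³ = 6.070 × 10^-23 cm³.
ρ = Z·M/(N_A·a³) = 4 × 195.1 / (6.022 × 10²³ × 6.070 × 10^-23) = 21.35 g/cm³.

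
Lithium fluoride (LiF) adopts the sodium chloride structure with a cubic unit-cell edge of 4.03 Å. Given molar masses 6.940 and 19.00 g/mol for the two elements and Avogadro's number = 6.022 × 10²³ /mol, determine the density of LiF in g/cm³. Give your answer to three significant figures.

The sodium chloride structure contains Z = 4 formula units per cell; M(LiF) = 6.940 + 19.00 = 25.94 g/mol.
a³ = (4.030 × 10^-8 cm)³ = 6.545 × 10^-23 cm³.
ρ = 4 × 25.94 / (6.022 × 10²³ × 6.545 × 10^-23) = 2.633 g/cm³.

2.63 g/cm³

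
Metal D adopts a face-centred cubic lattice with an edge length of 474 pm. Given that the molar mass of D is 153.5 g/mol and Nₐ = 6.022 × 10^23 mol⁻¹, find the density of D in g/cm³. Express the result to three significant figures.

9.57 g/cm³

An FCC unit cell contains Z = 4 atoms.
Cell volume: a³ = (474 pm)³ = (4.740 × 10^-8 cm)³ = 1.065 × 10^-22 cm³.
ρ = Z·M/(N_A·a³) = 4 × 153.5 / (6.022 × 10²³ × 1.065 × 10^-22) = 9.574 g/cm³.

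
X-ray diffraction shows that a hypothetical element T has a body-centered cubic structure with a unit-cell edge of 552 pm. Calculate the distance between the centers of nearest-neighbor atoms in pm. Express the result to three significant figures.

In a BCC structure, atoms touch along the body diagonal, so √3·a = 4r; the nearest-neighbor distance equals 2r = 0.8660·a.
d = 0.8660 × 552 = 478 pm.

478 pm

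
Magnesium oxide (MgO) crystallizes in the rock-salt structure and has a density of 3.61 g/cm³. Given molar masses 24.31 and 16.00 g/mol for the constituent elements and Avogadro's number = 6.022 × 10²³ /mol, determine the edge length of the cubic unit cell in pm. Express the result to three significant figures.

420 pm

M(MgO) = 40.31 g/mol; Z = 4 formula units per cell.
a³ = Z·M/(N_A·ρ) = 4 × 40.31 / (6.022 × 10²³ × 3.61) = 7.417 × 10^-23 cm³, so a = 4.202 × 10^-8 cm = 420 pm.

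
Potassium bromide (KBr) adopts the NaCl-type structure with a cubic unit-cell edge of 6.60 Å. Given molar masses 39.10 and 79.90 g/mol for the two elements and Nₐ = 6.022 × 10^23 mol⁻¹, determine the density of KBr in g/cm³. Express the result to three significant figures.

The NaCl-type structure contains Z = 4 formula units per cell; M(KBr) = 39.10 + 79.90 = 119.0 g/mol.
a³ = (6.600 × 10^-8 cm)³ = 2.875 × 10^-22 cm³.
ρ = 4 × 119.0 / (6.022 × 10²³ × 2.875 × 10^-22) = 2.749 g/cm³.

2.75 g/cm³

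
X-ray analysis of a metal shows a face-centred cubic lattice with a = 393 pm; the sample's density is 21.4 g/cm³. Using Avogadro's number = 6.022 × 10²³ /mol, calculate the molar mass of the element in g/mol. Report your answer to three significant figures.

An FCC cell has Z = 4 atoms; a = 3.930 × 10^-8 cm.
M = ρ·N_A·a³/Z = 21.4 × 6.022 × 10²³ × 6.070 × 10^-23 / 4 = 196 g/mol.

196 g/mol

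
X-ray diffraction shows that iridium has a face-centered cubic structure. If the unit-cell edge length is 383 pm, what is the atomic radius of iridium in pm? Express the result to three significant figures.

In an FCC lattice, atoms touch along the face diagonal, so √2·a = 4r.
r = √2·a/4 = 1.4142 × 383 / 4 = 135 pm.

135 pm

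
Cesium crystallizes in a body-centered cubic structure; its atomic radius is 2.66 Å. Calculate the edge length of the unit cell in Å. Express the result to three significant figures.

In a BCC lattice, atoms touch along the body diagonal, so √3·a = 4r.
a = 4r/√3 = 4 × 2.66 / 1.7321 = 6.14 Å.

6.14 Å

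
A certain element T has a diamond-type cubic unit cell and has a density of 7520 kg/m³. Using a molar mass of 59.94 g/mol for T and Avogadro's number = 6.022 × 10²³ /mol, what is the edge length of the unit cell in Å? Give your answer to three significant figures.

4.73 Å

With Z = 8 atoms per diamond cubic cell, a³ = Z·M/(N_A·ρ) = 8 × 59.94 / (6.022 × 10²³ × 7.520 g/cm³) = 1.059 × 10^-22 cm³.
a = (1.059 × 10^-22)^(1/3) = 4.731 × 10^-8 cm = 4.73 Å.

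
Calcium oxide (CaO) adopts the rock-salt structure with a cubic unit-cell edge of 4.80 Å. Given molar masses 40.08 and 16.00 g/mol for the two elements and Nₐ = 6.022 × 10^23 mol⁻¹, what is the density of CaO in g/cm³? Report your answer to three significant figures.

The rock-salt structure contains Z = 4 formula units per cell; M(CaO) = 40.08 + 16.00 = 56.08 g/mol.
a³ = (4.800 × 10^-8 cm)³ = 1.106 × 10^-22 cm³.
ρ = 4 × 56.08 / (6.022 × 10²³ × 1.106 × 10^-22) = 3.368 g/cm³.

3.37 g/cm³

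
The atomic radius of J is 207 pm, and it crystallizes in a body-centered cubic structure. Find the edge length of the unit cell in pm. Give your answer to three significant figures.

478 pm

In a BCC lattice, atoms touch along the body diagonal, so √3·a = 4r.
a = 4r/√3 = 4 × 207 / 1.7321 = 478 pm.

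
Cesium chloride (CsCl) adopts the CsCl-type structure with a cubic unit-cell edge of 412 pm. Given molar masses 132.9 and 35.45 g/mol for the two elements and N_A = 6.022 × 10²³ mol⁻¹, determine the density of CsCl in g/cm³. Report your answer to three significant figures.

4.00 g/cm³

The CsCl-type structure contains Z = 1 formula unit per cell; M(CsCl) = 132.9 + 35.45 = 168.35 g/mol.
a³ = (4.120 × 10^-8 cm)³ = 6.993 × 10^-23 cm³.
ρ = 1 × 168.35 / (6.022 × 10²³ × 6.993 × 10^-23) = 3.997 g/cm³.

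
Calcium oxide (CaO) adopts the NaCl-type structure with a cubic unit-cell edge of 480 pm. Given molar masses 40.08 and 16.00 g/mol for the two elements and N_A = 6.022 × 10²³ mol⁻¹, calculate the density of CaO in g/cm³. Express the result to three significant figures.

The NaCl-type structure contains Z = 4 formula units per cell; M(CaO) = 40.08 + 16.00 = 56.08 g/mol.
a³ = (4.800 × 10^-8 cm)³ = 1.106 × 10^-22 cm³.
ρ = 4 × 56.08 / (6.022 × 10²³ × 1.106 × 10^-22) = 3.368 g/cm³.

3.37 g/cm³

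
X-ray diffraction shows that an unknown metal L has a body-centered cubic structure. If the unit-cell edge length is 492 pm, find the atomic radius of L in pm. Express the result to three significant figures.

In a BCC lattice, atoms touch along the body diagonal, so √3·a = 4r.
r = √3·a/4 = 1.7321 × 492 / 4 = 213 pm.

213 pm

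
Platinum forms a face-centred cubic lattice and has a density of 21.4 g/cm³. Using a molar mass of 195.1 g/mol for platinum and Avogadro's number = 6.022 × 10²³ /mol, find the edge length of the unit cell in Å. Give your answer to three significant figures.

3.93 Å

With Z = 4 atoms per FCC cell, a³ = Z·M/(N_A·ρ) = 4 × 195.1 / (6.022 × 10²³ × 21.40 g/cm³) = 6.056 × 10^-23 cm³.
a = (6.056 × 10^-23)^(1/3) = 3.927 × 10^-8 cm = 3.93 Å.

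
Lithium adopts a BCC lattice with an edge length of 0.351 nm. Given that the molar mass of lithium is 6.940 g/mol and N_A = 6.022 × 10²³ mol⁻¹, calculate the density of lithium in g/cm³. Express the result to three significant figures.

0.533 g/cm³

A BCC unit cell contains Z = 2 atoms.
Cell volume: a³ = (0.351 nm)³ = (3.510 × 10^-8 cm)³ = 4.324 × 10^-23 cm³.
ρ = Z·M/(N_A·a³) = 2 × 6.940 / (6.022 × 10²³ × 4.324 × 10^-23) = 0.5330 g/cm³.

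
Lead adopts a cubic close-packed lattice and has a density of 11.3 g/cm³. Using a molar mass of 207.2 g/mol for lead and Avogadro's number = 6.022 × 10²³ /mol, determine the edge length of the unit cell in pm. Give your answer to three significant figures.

496 pm

With Z = 4 atoms per FCC cell, a³ = Z·M/(N_A·ρ) = 4 × 207.2 / (6.022 × 10²³ × 11.30 g/cm³) = 1.218 × 10^-22 cm³.
a = (1.218 × 10^-22)^(1/3) = 4.957 × 10^-8 cm = 496 pm.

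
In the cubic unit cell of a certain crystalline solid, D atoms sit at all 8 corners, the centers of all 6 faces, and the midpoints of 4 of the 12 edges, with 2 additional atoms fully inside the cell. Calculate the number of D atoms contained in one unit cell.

Corner atoms are shared by 8 cells (1/8 each), face atoms by 2 (1/2 each), edge atoms by 4 (1/4 each), interior atoms are unshared.
Net atoms = 8 × 1/8 + 6 × 1/2 + 4 × 1/4 + 2 = 1 + 3 + 1 + 2 = 7.

7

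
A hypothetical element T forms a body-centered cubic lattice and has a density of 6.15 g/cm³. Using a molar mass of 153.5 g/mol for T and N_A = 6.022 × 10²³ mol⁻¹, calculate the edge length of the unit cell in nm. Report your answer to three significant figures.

0.436 nm

With Z = 2 atoms per BCC cell, a³ = Z·M/(N_A·ρ) = 2 × 153.5 / (6.022 × 10²³ × 6.150 g/cm³) = 8.289 × 10^-23 cm³.
a = (8.289 × 10^-23)^(1/3) = 4.360 × 10^-8 cm = 0.436 nm.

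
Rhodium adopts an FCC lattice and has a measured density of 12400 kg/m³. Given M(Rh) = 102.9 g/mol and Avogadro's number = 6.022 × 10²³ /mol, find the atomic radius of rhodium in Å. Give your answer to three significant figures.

For an FCC cell (Z = 4), a³ = Z·M/(N_A·ρ) = 4 × 102.9 / (6.022 × 10²³ × 12.40) = 5.512 × 10^-23 cm³, so a = 3.806 × 10^-8 cm = 3.806 Å.
Atoms touch along the face diagonal, so √2·a = 4r, so r = 0.3536 × a = 1.35 Å.

1.35 Å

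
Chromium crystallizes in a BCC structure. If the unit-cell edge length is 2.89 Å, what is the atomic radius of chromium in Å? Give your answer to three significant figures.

1.25 Å

In a BCC lattice, atoms touch along the body diagonal, so √3·a = 4r.
r = √3·a/4 = 1.7321 × 2.89 / 4 = 1.25 Å.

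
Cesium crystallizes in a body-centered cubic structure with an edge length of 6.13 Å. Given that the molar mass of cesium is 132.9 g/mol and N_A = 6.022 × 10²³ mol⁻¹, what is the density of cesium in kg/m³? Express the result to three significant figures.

1920 kg/m³

A BCC unit cell contains Z = 2 atoms.
Cell volume: a³ = (6.13 Å)³ = (6.130 × 10^-8 cm)³ = 2.303 × 10^-22 cm³.
ρ = Z·M/(N_A·a³) = 2 × 132.9 / (6.022 × 10²³ × 2.303 × 10^-22) = 1.916 g/cm³ = 1920 kg/m³.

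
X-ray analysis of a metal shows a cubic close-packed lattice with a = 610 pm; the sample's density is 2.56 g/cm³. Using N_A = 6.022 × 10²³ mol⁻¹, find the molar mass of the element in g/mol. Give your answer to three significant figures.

An FCC cell has Z = 4 atoms; a = 6.100 × 10^-8 cm.
M = ρ·N_A·a³/Z = 2.56 × 6.022 × 10²³ × 2.270 × 10^-22 / 4 = 87.5 g/mol.

87.5 g/mol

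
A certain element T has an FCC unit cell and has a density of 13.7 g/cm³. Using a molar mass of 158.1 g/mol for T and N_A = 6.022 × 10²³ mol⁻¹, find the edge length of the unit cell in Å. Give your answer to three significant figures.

4.25 Å

With Z = 4 atoms per FCC cell, a³ = Z·M/(N_A·ρ) = 4 × 158.1 / (6.022 × 10²³ × 13.70 g/cm³) = 7.665 × 10^-23 cm³.
a = (7.665 × 10^-23)^(1/3) = 4.248 × 10^-8 cm = 4.25 Å.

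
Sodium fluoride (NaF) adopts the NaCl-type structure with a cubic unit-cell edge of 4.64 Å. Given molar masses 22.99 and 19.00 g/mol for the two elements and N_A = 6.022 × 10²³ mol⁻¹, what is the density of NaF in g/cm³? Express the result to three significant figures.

The NaCl-type structure contains Z = 4 formula units per cell; M(NaF) = 22.99 + 19.00 = 41.99 g/mol.
a³ = (4.640 × 10^-8 cm)³ = 9.990 × 10^-23 cm³.
ρ = 4 × 41.99 / (6.022 × 10²³ × 9.990 × 10^-23) = 2.792 g/cm³.

2.79 g/cm³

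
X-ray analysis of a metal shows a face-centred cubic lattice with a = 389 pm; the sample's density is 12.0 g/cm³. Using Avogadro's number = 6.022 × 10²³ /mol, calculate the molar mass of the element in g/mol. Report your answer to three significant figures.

An FCC cell has Z = 4 atoms; a = 3.890 × 10^-8 cm.
M = ρ·N_A·a³/Z = 12.0 × 6.022 × 10²³ × 5.886 × 10^-23 / 4 = 106 g/mol.

106 g/mol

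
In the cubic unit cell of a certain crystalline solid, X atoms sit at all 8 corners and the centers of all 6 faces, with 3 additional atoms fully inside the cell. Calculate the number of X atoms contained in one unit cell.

7

Corner atoms are shared by 8 cells (1/8 each), face atoms by 2 (1/2 each), interior atoms are unshared.
Net atoms = 8 × 1/8 + 6 × 1/2 + 3 = 1 + 3 + 3 = 7.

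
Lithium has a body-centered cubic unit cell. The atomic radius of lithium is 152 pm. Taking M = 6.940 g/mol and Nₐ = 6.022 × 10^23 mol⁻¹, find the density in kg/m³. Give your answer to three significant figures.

533 kg/m³

In a BCC lattice, atoms touch along the body diagonal, so √3·a = 4r, giving a = 351.0 pm = 3.510 × 10^-8 cm.
With Z = 2, ρ = Z·M/(N_A·a³) = 2 × 6.940 / (6.022 × 10²³ × 4.325 × 10^-23) = 0.5329 g/cm³ = 533 kg/m³.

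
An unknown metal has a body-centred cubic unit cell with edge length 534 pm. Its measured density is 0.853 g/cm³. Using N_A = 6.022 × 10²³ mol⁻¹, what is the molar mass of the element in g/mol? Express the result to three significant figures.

A BCC cell has Z = 2 atoms; a = 5.340 × 10^-8 cm.
M = ρ·N_A·a³/Z = 0.853 × 6.022 × 10²³ × 1.523 × 10^-22 / 2 = 39.1 g/mol.

39.1 g/mol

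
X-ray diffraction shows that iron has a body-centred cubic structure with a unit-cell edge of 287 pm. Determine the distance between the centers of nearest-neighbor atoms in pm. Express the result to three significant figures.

249 pm

In a BCC structure, atoms touch along the body diagonal, so √3·a = 4r; the nearest-neighbor distance equals 2r = 0.8660·a.
d = 0.8660 × 287 = 249 pm.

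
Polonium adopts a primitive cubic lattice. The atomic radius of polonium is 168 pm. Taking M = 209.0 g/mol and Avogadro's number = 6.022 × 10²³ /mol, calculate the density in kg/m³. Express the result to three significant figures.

9150 kg/m³

In a simple cubic lattice, atoms touch along the cell edge, so a = 2r, giving a = 336.0 pm = 3.360 × 10^-8 cm.
With Z = 1, ρ = Z·M/(N_A·a³) = 1 × 209.0 / (6.022 × 10²³ × 3.793 × 10^-23) = 9.149 g/cm³ = 9150 kg/m³.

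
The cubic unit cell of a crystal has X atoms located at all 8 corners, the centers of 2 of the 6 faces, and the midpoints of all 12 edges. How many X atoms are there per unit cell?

5

Corner atoms are shared by 8 cells (1/8 each), face atoms by 2 (1/2 each), edge atoms by 4 (1/4 each).
Net atoms = 8 × 1/8 + 2 × 1/2 + 12 × 1/4 = 1 + 1 + 3 = 5.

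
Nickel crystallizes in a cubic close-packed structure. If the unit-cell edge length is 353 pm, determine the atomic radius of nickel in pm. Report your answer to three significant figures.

125 pm

In an FCC lattice, atoms touch along the face diagonal, so √2·a = 4r.
r = √2·a/4 = 1.4142 × 353 / 4 = 125 pm.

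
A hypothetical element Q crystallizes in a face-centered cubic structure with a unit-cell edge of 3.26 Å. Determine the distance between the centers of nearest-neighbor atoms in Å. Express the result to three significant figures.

In an FCC structure, atoms touch along the face diagonal, so √2·a = 4r; the nearest-neighbor distance equals 2r = 0.7071·a.
d = 0.7071 × 3.26 = 2.31 Å.

2.31 Å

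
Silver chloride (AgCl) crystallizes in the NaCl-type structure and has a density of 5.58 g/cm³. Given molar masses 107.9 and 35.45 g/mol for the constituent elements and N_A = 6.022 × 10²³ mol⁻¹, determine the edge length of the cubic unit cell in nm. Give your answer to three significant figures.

M(AgCl) = 143.35 g/mol; Z = 4 formula units per cell.
a³ = Z·M/(N_A·ρ) = 4 × 143.35 / (6.022 × 10²³ × 5.58) = 1.706 × 10^-22 cm³, so a = 5.547 × 10^-8 cm = 0.555 nm.

0.555 nm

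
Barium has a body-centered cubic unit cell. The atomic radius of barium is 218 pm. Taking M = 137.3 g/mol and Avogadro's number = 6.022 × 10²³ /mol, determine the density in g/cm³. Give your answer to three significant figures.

3.57 g/cm³

In a BCC lattice, atoms touch along the body diagonal, so √3·a = 4r, giving a = 503.4 pm = 5.034 × 10^-8 cm.
With Z = 2, ρ = Z·M/(N_A·a³) = 2 × 137.3 / (6.022 × 10²³ × 1.276 × 10^-22) = 3.573 g/cm³.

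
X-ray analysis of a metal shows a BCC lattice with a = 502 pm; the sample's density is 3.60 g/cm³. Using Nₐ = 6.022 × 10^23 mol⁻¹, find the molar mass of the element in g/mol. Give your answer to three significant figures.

137 g/mol

A BCC cell has Z = 2 atoms; a = 5.020 × 10^-8 cm.
M = ρ·N_A·a³/Z = 3.60 × 6.022 × 10²³ × 1.265 × 10^-22 / 2 = 137 g/mol.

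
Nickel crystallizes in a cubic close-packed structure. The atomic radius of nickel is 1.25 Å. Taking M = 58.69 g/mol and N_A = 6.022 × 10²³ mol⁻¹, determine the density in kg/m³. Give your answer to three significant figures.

In an FCC lattice, atoms touch along the face diagonal, so √2·a = 4r, giving a = 3.536 Å = 3.536 × 10^-8 cm.
With Z = 4, ρ = Z·M/(N_A·a³) = 4 × 58.69 / (6.022 × 10²³ × 4.419 × 10^-23) = 8.821 g/cm³ = 8820 kg/m³.

8820 kg/m³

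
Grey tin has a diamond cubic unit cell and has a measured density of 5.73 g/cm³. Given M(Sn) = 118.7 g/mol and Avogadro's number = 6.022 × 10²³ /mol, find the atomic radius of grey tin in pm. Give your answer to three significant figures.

For a diamond cubic cell (Z = 8), a³ = Z·M/(N_A·ρ) = 8 × 118.7 / (6.022 × 10²³ × 5.730) = 2.752 × 10^-22 cm³, so a = 6.505 × 10^-8 cm = 650.5 pm.
Nearest neighbors lie along the body diagonal with √3·a = 8r, so r = 0.2165 × a = 141 pm.

141 pm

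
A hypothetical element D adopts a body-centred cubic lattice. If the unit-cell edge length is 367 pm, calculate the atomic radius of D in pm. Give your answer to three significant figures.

In a BCC lattice, atoms touch along the body diagonal, so √3·a = 4r.
r = √3·a/4 = 1.7321 × 367 / 4 = 159 pm.

159 pm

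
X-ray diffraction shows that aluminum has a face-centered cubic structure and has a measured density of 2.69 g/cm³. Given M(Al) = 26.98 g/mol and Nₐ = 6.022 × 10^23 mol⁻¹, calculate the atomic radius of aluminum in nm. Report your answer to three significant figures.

0.143 nm

For an FCC cell (Z = 4), a³ = Z·M/(N_A·ρ) = 4 × 26.98 / (6.022 × 10²³ × 2.690) = 6.662 × 10^-23 cm³, so a = 4.054 × 10^-8 cm = 0.4054 nm.
Atoms touch along the face diagonal, so √2·a = 4r, so r = 0.3536 × a = 0.143 nm.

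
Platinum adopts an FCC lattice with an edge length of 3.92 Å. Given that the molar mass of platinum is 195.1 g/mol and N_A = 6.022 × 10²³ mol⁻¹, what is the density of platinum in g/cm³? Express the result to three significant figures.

An FCC unit cell contains Z = 4 atoms.
Cell volume: a³ = (3.92 Å)³ = (3.920 × 10^-8 cm)³ = 6.024 × 10^-23 cm³.
ρ = Z·M/(N_A·a³) = 4 × 195.1 / (6.022 × 10²³ × 6.024 × 10^-23) = 21.51 g/cm³.

21.5 g/cm³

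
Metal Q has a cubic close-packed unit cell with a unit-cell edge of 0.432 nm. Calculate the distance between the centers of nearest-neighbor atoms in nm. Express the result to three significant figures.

In an FCC structure, atoms touch along the face diagonal, so √2·a = 4r; the nearest-neighbor distance equals 2r = 0.7071·a.
d = 0.7071 × 0.432 = 0.305 nm.

0.305 nm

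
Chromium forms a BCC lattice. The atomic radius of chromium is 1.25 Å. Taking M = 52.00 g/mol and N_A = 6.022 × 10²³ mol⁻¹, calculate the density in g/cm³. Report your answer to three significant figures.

In a BCC lattice, atoms touch along the body diagonal, so √3·a = 4r, giving a = 2.887 Å = 2.887 × 10^-8 cm.
With Z = 2, ρ = Z·M/(N_A·a³) = 2 × 52.00 / (6.022 × 10²³ × 2.406 × 10^-23) = 7.179 g/cm³.

7.18 g/cm³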